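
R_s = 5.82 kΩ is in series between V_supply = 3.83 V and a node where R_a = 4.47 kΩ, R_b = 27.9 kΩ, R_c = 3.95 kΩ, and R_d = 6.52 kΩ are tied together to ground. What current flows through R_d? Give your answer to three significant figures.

I ≈ 0.120 mA

Equivalent of the parallel group: R_p = 1.501 kΩ.
V_A = 3.83 × 1.501/7.321 = 0.7854 V.
Branch current I = V_A/R_d = 0.7854/6.52 = 0.1205 mA.
(Check via current divider: I_total = 0.5231 mA; share G_k/ΣG = 0.2303 → same result.)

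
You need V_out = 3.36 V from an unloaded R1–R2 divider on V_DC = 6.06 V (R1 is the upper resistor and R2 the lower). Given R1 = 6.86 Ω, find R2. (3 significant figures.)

R2 ≈ 8.54 Ω

Required fraction k = V_out/V_DC = 0.5545.
R2 = R1 · 0.5545/(1 − 0.5545) = 8.537 Ω.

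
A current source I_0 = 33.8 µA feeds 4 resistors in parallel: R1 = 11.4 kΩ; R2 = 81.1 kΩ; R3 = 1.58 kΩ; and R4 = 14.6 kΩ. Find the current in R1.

Total conductance ΣG = 1/11.4 + 1/81.1 + 1/1.58 + 1/14.6 = 0.8015 (units of 1/kΩ).
By the current-divider rule, I = I_0 · G_k/ΣG = 33.8 × 0.1095 = 3.699 µA.

I ≈ 3.70 µA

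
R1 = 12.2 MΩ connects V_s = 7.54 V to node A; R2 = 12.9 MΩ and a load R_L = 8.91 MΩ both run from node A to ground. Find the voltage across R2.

V_out ≈ 2.27 V

R2 ‖ R_L = (12.9 × 8.91)/(12.9 + 8.91) = 5.270 MΩ.
Then V_out = V_s · R2'/(R1 + R2') = 7.54 × 5.270/17.47 = 2.275 V.
(Unloaded it would be 3.88 V; the load pulls it down.)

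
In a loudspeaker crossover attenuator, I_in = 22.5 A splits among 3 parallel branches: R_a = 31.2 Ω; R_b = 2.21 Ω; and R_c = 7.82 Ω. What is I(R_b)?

I ≈ 16.6 A

Total conductance ΣG = 1/31.2 + 1/2.21 + 1/7.82 = 0.6124 (units of 1/Ω).
R_b takes the fraction G_k/ΣG = 0.4525/0.6124 = 0.7389, so I = 22.5 × 0.7389 = 16.62 A.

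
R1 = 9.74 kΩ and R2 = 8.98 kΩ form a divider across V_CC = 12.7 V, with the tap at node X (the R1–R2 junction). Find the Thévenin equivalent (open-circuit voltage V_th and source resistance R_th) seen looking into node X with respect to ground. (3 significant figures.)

V_th is the unloaded tap voltage: V_CC · R2/(R1+R2) = 12.7 × 0.4797 = 6.092 V.
Zeroing V_CC shorts the top of R1 to ground, so R_th = R1 ‖ R2 = 4.672 kΩ.

V_th ≈ 6.09 V, R_th ≈ 4.67 kΩ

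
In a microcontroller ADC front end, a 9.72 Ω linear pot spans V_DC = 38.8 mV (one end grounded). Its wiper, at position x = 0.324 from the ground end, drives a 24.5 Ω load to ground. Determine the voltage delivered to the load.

Lower segment x·R_p = 3.149 Ω; upper segment (1−x)·R_p = 6.571 Ω.
R_L loads the lower segment: effective lower R = 2.791 Ω.
Then V_out = V_DC · 2.791/(6.571 + 2.791) = 11.57 mV.

V_out ≈ 11.6 mV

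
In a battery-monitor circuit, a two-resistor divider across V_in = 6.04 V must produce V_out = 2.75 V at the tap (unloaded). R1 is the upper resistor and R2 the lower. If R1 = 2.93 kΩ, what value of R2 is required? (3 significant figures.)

V_out/V_in = R2/(R1+R2) = 0.4553.
R2 = R1 · 0.4553/(1 − 0.4553) = 2.449 kΩ.

R2 ≈ 2.45 kΩ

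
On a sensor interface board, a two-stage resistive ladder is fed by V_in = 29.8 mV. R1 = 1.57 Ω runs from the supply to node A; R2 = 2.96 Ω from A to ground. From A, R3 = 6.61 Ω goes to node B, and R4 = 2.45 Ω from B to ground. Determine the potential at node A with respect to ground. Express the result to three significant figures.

Looking into the second stage from A: R3 + R4 = 9.060 Ω appears in parallel with R2.
Effective lower resistance at A: R2 ‖ 9.060 = 2.231 Ω.
So V_A = 29.8 × 0.5870 = 17.49 mV.

V_A ≈ 17.5 mV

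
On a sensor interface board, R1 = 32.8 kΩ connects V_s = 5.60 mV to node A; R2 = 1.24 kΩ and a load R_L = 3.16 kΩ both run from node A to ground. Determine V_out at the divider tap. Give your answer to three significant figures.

V_out ≈ 0.148 mV

R2 ‖ R_L = (1.24 × 3.16)/(1.24 + 3.16) = 0.8905 kΩ.
Voltage divider with the loaded lower leg: V_out = 5.60 × 0.8905/(32.8 + 0.8905) = 5.60 × 0.02643 = 0.1480 mV.
(Unloaded it would be 0.204 mV; the load pulls it down.)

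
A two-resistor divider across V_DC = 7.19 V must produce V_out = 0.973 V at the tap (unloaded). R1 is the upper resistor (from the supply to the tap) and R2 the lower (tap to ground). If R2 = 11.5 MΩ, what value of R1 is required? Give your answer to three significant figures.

V_out/V_DC = R2/(R1+R2) = 0.1353.
Rearranging, R1 = R2·(1−k)/k = 11.5 × 6.390 = 73.48 MΩ.

R1 ≈ 73.5 MΩ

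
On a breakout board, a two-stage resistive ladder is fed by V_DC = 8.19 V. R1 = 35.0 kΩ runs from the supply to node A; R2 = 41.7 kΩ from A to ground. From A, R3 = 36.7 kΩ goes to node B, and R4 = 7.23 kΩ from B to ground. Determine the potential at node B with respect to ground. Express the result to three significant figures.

Node A sees R2 in parallel with the series input of stage 2, R3 + R4 = 43.93 kΩ.
R2 ‖ (R3+R4) = 21.39 kΩ.
So V_A = 8.19 × 0.3794 = 3.107 V.
Then the unloaded second divider: V_B = V_A × R4/(R3+R4) = 3.107 × 0.1646 = 0.5113 V.

V_B ≈ 0.511 V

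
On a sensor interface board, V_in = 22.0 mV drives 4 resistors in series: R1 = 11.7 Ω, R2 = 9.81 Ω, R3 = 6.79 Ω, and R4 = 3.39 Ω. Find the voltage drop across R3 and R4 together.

V ≈ 7.07 mV

Total series resistance ΣR = 11.7 + 9.81 + 6.79 + 3.39 = 31.69 Ω.
R_{R3..R4} = 6.79 + 3.39 = 10.18 Ω.
V = V_in · R/ΣR = 22.0 × 0.3212 = 7.067 mV.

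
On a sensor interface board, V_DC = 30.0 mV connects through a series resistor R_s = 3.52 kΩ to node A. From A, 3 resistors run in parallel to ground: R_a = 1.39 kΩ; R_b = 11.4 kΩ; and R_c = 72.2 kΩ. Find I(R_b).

Equivalent of the parallel group: R_p = 1.218 kΩ.
V_A by voltage divider: V_A = 30.0 × 1.218/(3.52 + 1.218) = 7.712 mV.
Branch current I = V_A/R_b = 7.712/11.4 = 0.6765 µA.

I ≈ 0.677 µA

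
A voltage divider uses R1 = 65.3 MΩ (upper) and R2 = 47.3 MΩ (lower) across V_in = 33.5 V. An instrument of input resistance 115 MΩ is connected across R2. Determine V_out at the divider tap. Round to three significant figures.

First combine the lower leg with the load: R2 ‖ R_L = 33.52 MΩ.
Voltage divider with the loaded lower leg: V_out = 33.5 × 33.52/(65.3 + 33.52) = 33.5 × 0.3392 = 11.36 V.

V_out ≈ 11.4 V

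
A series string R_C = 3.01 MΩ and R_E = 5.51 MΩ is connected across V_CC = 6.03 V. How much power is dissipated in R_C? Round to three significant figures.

Series current I = V_CC/ΣR = 6.03/8.520 = 0.7077 µA.
P(R_C) = I²·R_C = (0.7077)² × 3.01 = 1.508 µW.

P ≈ 1.51 µW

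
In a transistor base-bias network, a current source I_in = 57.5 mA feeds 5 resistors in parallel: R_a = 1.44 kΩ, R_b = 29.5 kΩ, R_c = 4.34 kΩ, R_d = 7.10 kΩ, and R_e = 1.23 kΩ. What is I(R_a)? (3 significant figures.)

I ≈ 20.9 mA

Total conductance ΣG = 1/1.44 + 1/29.5 + 1/4.34 + 1/7.10 + 1/1.23 = 1.913 (units of 1/kΩ).
Current divider: I(R_a) = I_in · G_k/ΣG = 57.5 × (0.6944/1.913) = 57.5 × 0.3631 = 20.88 mA.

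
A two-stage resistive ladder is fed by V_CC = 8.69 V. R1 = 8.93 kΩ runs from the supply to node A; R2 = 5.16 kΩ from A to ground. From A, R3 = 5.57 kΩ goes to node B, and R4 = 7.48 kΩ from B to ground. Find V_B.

V_B ≈ 1.46 V

Node A sees R2 in parallel with the series input of stage 2, R3 + R4 = 13.05 kΩ.
Effective lower resistance at A: R2 ‖ 13.05 = 3.698 kΩ.
So V_A = 8.69 × 0.2928 = 2.545 V.
V_B = V_A × 0.5732 = 1.459 V.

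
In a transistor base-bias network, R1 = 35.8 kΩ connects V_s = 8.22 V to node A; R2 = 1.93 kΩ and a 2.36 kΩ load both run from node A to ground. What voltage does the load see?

V_out ≈ 0.237 V

First combine the lower leg with the load: R2 ‖ R_L = 1.062 kΩ.
Now apply the divider: V_out = 8.22 × 0.02880 = 0.2368 V.
(Unloaded it would be 0.420 V; the load pulls it down.)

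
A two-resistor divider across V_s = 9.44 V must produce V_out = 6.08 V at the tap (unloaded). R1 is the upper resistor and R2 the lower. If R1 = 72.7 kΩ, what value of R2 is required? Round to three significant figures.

Required fraction k = V_out/V_s = 0.6441.
So R2 = R1 · V_out/(V_s − V_out) = 72.7 × 6.08/(9.44 − 6.08) = 72.7 × 1.810 = 131.6 kΩ.

R2 ≈ 132 kΩ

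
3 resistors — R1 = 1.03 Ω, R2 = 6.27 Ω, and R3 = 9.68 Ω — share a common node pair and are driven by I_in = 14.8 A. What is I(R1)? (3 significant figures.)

Conductances: ΣG = 1/1.03 + 1/6.27 + 1/9.68 = 1.234 (1/Ω).
By the current-divider rule, I = I_in · G_k/ΣG = 14.8 × 0.7870 = 11.65 A.

I ≈ 11.6 A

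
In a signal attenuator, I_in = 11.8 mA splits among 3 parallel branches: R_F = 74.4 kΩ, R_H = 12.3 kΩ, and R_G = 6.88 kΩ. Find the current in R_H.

I ≈ 4.00 mA

Total conductance ΣG = 1/74.4 + 1/12.3 + 1/6.88 = 0.2401 (units of 1/kΩ).
By the current-divider rule, I = I_in · G_k/ΣG = 11.8 × 0.3386 = 3.996 mA.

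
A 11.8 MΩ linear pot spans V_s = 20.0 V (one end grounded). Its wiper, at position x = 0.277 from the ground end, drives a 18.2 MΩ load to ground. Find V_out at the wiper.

Lower segment x·R_p = 3.269 MΩ; upper segment (1−x)·R_p = 8.531 MΩ.
Lower segment in parallel with the load: 3.269 ‖ 18.2 = 2.771 MΩ.
Then V_out = V_s · 2.771/(8.531 + 2.771) = 4.903 V.

V_out ≈ 4.90 V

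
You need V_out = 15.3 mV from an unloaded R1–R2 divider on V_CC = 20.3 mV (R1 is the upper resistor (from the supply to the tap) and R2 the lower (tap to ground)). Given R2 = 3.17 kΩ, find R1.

R1 ≈ 1.04 kΩ

The divider ratio is R2/(R1+R2) = 15.3/20.3 = 0.7537.
Rearranging, R1 = R2·(1−k)/k = 3.17 × 0.3268 = 1.036 kΩ.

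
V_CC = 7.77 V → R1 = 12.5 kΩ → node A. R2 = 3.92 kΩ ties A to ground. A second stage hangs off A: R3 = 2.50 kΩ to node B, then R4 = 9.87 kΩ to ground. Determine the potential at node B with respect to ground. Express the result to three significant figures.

Looking into the second stage from A: R3 + R4 = 12.37 kΩ appears in parallel with R2.
Effective lower resistance at A: R2 ‖ 12.37 = 2.977 kΩ.
First divider: V_A = V_CC · 2.977/(12.5 + 2.977) = 1.494 V.
V_B = V_A × 0.7979 = 1.192 V.

V_B ≈ 1.19 V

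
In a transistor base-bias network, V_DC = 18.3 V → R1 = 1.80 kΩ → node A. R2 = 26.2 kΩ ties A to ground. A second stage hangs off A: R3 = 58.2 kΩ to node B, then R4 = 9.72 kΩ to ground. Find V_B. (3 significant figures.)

Node A sees R2 in parallel with the series input of stage 2, R3 + R4 = 67.92 kΩ.
R2 ‖ (R3+R4) = 18.91 kΩ.
V_A = 18.3 × 18.91/(1.80 + 18.91) = 16.71 V.
Then the unloaded second divider: V_B = V_A × R4/(R3+R4) = 16.71 × 0.1431 = 2.391 V.

V_B ≈ 2.39 V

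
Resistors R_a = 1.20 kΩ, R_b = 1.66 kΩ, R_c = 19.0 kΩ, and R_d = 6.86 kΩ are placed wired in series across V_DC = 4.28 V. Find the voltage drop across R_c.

Total series resistance ΣR = 1.20 + 1.66 + 19.0 + 6.86 = 28.72 kΩ.
By the voltage-divider rule, V = 4.28 × 19.00/28.72 = 2.831 V.

V ≈ 2.83 V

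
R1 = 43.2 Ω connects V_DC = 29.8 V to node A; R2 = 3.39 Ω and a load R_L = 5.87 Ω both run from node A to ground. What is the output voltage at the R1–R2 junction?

The load sits in parallel with R2, giving an effective lower resistance R2' = R2·R_L/(R2+R_L) = 2.149 Ω.
Then V_out = V_DC · R2'/(R1 + R2') = 29.8 × 2.149/45.35 = 1.412 V.
(Unloaded it would be 2.17 V; the load pulls it down.)

V_out ≈ 1.41 V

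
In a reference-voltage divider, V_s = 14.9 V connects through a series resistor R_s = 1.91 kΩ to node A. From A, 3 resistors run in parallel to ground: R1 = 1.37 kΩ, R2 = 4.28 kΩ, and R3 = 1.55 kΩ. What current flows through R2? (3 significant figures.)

Combine the parallel branches: R_p = (1/1.37 + 1/4.28 + 1/1.55)⁻¹ = 0.6216 kΩ.
V_A = 14.9 × 0.6216/2.532 = 3.659 V.
Branch current I = V_A/R2 = 3.659/4.28 = 0.8548 mA.

I ≈ 0.855 mA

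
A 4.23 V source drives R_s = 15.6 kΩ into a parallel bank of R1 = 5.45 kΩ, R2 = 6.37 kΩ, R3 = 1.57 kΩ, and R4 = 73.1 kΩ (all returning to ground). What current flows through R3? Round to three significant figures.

I ≈ 0.164 mA

Equivalent of the parallel group: R_p = 1.009 kΩ.
V_A = 4.23 × 1.009/16.61 = 0.2570 V.
Branch current I = V_A/R3 = 0.2570/1.57 = 0.1637 mA.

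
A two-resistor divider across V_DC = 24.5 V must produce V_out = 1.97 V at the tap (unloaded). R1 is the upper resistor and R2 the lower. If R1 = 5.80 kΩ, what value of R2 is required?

The divider ratio is R2/(R1+R2) = 1.97/24.5 = 0.08041.
So R2 = R1 · V_out/(V_DC − V_out) = 5.80 × 1.97/(24.5 − 1.97) = 5.80 × 0.08744 = 0.5071 kΩ.

R2 ≈ 0.507 kΩ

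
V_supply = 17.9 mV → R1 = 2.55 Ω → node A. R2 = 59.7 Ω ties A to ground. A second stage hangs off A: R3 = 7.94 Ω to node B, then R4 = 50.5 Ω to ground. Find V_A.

V_A ≈ 16.5 mV

Looking into the second stage from A: R3 + R4 = 58.44 Ω appears in parallel with R2.
R2 ‖ (R3+R4) = 29.53 Ω.
First divider: V_A = V_supply · 29.53/(2.55 + 29.53) = 16.48 mV.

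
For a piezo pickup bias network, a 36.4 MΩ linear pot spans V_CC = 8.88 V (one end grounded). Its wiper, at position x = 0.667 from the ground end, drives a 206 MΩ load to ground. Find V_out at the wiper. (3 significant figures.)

Split the track: R_lower = x·R_p = 24.28 MΩ, R_upper = (1−x)·R_p = 12.12 MΩ.
Lower segment in parallel with the load: 24.28 ‖ 206 = 21.72 MΩ.
Then V_out = V_CC · 21.72/(12.12 + 21.72) = 5.699 V.
(Unloaded: V_out = x·V_CC = 5.92 V.)

V_out ≈ 5.70 V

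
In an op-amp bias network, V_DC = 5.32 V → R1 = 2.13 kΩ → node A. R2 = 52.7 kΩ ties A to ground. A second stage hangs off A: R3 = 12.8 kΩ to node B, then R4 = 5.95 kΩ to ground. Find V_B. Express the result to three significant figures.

Node A sees R2 in parallel with the series input of stage 2, R3 + R4 = 18.75 kΩ.
Effective lower resistance at A: R2 ‖ 18.75 = 13.83 kΩ.
So V_A = 5.32 × 0.8665 = 4.610 V.
V_B = V_A × 0.3173 = 1.463 V.

V_B ≈ 1.46 V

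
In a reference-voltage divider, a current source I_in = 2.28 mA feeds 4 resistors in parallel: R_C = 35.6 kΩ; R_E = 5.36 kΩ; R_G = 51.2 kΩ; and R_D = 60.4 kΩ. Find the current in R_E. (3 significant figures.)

I ≈ 1.70 mA

Conductances: ΣG = 1/35.6 + 1/5.36 + 1/51.2 + 1/60.4 = 0.2507 (1/kΩ).
By the current-divider rule, I = I_in · G_k/ΣG = 2.28 × 0.7441 = 1.696 mA.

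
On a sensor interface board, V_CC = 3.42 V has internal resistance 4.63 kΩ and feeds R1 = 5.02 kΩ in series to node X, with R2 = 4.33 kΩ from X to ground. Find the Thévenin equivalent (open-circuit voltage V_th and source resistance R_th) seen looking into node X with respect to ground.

R1' = 4.63 + 5.02 = 9.650 kΩ (source resistance + R1).
With X open, the divider is unloaded: V_th = 3.42 × 4.33/13.98 = 1.059 V.
Zeroing V_CC shorts the top of R1' to ground, so R_th = R1' ‖ R2 = 2.989 kΩ.

V_th ≈ 1.06 V, R_th ≈ 2.99 kΩ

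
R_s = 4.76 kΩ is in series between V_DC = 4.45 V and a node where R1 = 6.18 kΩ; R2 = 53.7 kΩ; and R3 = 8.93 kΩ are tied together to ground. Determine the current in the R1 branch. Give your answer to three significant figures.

Combine the parallel branches: R_p = (1/6.18 + 1/53.7 + 1/8.93)⁻¹ = 3.420 kΩ.
V_A by voltage divider: V_A = 4.45 × 3.420/(4.76 + 3.420) = 1.860 V.
I(R1) = V_A / R1 = 1.860/6.18 = 0.3010 mA.
(Check via current divider: I_total = 0.5440 mA; share G_k/ΣG = 0.5534 → same result.)

I ≈ 0.301 mA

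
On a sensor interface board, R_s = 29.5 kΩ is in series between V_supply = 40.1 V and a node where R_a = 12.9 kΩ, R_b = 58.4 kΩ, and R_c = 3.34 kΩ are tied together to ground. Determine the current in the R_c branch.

I ≈ 0.951 mA

Parallel bank: R_p = 1/(1/12.9 + 1/58.4 + 1/3.34) = 2.538 kΩ.
Node voltage V_A = V_supply · R_p/(R_s + R_p) = 40.1 × 0.07921 = 3.176 V.
I(R_c) = V_A / R_c = 3.176/3.34 = 0.9510 mA.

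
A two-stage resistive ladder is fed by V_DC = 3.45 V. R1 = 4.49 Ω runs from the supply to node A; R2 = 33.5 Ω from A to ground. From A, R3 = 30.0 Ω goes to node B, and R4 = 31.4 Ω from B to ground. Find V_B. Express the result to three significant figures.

V_B ≈ 1.46 V

Looking into the second stage from A: R3 + R4 = 61.40 Ω appears in parallel with R2.
R2 ‖ (R3+R4) = 21.67 Ω.
So V_A = 3.45 × 0.8284 = 2.858 V.
Stage 2 is unloaded, so V_B = V_A · R4/(R3+R4) = 2.858 × 31.4/61.40 = 1.462 V.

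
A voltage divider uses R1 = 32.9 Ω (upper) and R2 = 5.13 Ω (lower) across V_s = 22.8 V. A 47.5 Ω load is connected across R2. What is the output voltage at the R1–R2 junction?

First combine the lower leg with the load: R2 ‖ R_L = 4.630 Ω.
Now apply the divider: V_out = 22.8 × 0.1234 = 2.813 V.

V_out ≈ 2.81 V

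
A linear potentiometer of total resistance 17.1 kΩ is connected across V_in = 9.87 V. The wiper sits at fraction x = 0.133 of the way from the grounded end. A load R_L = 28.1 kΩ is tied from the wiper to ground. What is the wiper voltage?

Split the track: R_lower = x·R_p = 2.274 kΩ, R_upper = (1−x)·R_p = 14.83 kΩ.
(x·R_p) ‖ R_L = 2.104 kΩ.
V_out = 9.87 × 2.104/(14.83 + 2.104) = 1.227 V.

V_out ≈ 1.23 V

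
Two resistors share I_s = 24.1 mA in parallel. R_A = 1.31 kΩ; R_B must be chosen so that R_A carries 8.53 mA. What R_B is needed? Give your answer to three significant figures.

The fraction through R_A equals R_B/(R_A+R_B).
8.53/24.1 = R_B/(R_A + R_B) → R_B = R_A · (0.3539)/(1 − 0.3539) = 1.31 × 0.5478 = 0.7177 kΩ.

R_B ≈ 0.718 kΩ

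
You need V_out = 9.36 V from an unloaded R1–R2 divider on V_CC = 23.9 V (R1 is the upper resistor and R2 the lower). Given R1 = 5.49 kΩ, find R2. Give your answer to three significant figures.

V_out/V_CC = R2/(R1+R2) = 0.3916.
R2 = R1 · 0.3916/(1 − 0.3916) = 3.534 kΩ.

R2 ≈ 3.53 kΩ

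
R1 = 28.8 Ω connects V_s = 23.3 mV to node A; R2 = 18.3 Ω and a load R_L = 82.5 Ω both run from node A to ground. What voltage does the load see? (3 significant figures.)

R2 ‖ R_L = (18.3 × 82.5)/(18.3 + 82.5) = 14.98 Ω.
Now apply the divider: V_out = 23.3 × 0.3421 = 7.972 mV.
(Unloaded it would be 9.05 mV; the load pulls it down.)

V_out ≈ 7.97 mV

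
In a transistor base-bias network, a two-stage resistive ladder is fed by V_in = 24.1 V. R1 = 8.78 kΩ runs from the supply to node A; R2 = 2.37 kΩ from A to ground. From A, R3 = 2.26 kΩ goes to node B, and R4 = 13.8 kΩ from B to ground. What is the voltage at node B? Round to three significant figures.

Node A sees R2 in parallel with the series input of stage 2, R3 + R4 = 16.06 kΩ.
Effective lower resistance at A: R2 ‖ 16.06 = 2.065 kΩ.
V_A = 24.1 × 2.065/(8.78 + 2.065) = 4.589 V.
Stage 2 is unloaded, so V_B = V_A · R4/(R3+R4) = 4.589 × 13.8/16.06 = 3.943 V.

V_B ≈ 3.94 V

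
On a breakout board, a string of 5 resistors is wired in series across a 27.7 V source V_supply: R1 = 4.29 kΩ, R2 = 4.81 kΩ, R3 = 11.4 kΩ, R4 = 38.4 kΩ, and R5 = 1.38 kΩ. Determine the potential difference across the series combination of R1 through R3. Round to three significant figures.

Total series resistance ΣR = 4.29 + 4.81 + 11.4 + 38.4 + 1.38 = 60.28 kΩ.
R_{R1..R3} = 4.29 + 4.81 + 11.4 = 20.50 kΩ.
V = V_supply · R/ΣR = 27.7 × 0.3401 = 9.420 V.

V ≈ 9.42 V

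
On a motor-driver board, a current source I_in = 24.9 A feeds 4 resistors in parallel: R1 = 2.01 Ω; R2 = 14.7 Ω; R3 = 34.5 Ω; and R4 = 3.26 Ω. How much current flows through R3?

I ≈ 0.801 A

ΣG = 1/2.01 + 1/14.7 + 1/34.5 + 1/3.26 = 0.9013.
By the current-divider rule, I = I_in · G_k/ΣG = 24.9 × 0.03216 = 0.8008 A.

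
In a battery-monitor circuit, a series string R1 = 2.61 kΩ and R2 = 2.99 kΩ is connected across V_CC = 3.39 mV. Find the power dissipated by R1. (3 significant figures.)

P ≈ 0.956 nW

The common current is I = 3.39/5.600 = 0.6054 µA.
V(R1) = I·R = 1.580 mV; P = V·I = 1.580 × 0.6054 = 0.9565 nW.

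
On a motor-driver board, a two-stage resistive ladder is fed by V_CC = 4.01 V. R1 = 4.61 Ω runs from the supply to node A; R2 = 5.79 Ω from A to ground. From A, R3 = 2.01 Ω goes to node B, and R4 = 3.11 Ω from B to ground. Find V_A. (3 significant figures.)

V_A ≈ 1.49 V

Node A sees R2 in parallel with the series input of stage 2, R3 + R4 = 5.120 Ω.
R2 ‖ (R3+R4) = 2.717 Ω.
So V_A = 4.01 × 0.3708 = 1.487 V.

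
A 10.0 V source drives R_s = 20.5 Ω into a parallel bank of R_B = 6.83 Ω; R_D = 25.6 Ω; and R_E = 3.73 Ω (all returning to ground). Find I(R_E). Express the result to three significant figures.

I ≈ 0.260 A

Parallel bank: R_p = 1/(1/6.83 + 1/25.6 + 1/3.73) = 2.205 Ω.
V_A = 10.0 × 2.205/22.70 = 0.9710 V.
I(R_E) = V_A / R_E = 0.9710/3.73 = 0.2603 A.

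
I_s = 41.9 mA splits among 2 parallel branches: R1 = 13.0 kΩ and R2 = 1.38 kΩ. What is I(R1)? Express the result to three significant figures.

I ≈ 4.02 mA

With just two branches, the current splits inversely with resistance.
So I = 41.9 × 1.38/14.38 = 4.021 mA.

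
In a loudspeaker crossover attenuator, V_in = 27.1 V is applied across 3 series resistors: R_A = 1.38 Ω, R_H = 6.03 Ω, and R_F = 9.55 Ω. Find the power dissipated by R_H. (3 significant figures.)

Series current I = V_in/ΣR = 27.1/16.96 = 1.598 A.
V(R_H) = I·R = 9.635 V; P = V·I = 9.635 × 1.598 = 15.40 W.

P ≈ 15.4 W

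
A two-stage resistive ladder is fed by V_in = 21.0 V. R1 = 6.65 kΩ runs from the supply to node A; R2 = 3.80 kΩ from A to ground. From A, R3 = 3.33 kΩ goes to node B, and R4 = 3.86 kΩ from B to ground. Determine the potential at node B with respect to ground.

V_B ≈ 3.07 V

The second stage (R3 + R4 = 7.190 kΩ) loads node A in parallel with R2.
R2 ‖ (R3+R4) = 2.486 kΩ.
First divider: V_A = V_in · 2.486/(6.65 + 2.486) = 5.714 V.
V_B = V_A × 0.5369 = 3.068 V.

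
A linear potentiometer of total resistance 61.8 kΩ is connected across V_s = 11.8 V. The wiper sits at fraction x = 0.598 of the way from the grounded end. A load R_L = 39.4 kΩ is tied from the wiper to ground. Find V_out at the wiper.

The pot divides into 24.84 kΩ above the wiper and 36.96 kΩ below.
Lower segment in parallel with the load: 36.96 ‖ 39.4 = 19.07 kΩ.
V_out = 11.8 × 19.07/(24.84 + 19.07) = 5.124 V.

V_out ≈ 5.12 V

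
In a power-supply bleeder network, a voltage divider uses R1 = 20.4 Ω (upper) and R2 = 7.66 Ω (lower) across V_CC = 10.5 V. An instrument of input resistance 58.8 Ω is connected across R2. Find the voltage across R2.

R2 ‖ R_L = (7.66 × 58.8)/(7.66 + 58.8) = 6.777 Ω.
Now apply the divider: V_out = 10.5 × 0.2494 = 2.618 V.

V_out ≈ 2.62 V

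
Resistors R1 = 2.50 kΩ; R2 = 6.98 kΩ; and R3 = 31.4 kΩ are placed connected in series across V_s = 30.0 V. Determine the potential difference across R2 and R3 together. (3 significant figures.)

ΣR = 2.50 + 6.98 + 31.4 = 40.88 kΩ.
R_{R2..R3} = 6.98 + 31.4 = 38.38 kΩ.
Voltage divider: V = V_s · (38.38 / 40.88) = 30.0 × 0.9388 = 28.17 V.

V ≈ 28.2 V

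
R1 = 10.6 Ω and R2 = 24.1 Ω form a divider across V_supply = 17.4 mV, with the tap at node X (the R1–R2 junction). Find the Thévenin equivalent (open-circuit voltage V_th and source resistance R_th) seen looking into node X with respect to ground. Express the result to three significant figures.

V_th ≈ 12.1 mV, R_th ≈ 7.36 Ω

Open-circuit (no load on X): V_th = V_supply · R2/(R1 + R2) = 17.4 × 24.1/(10.60 + 24.1) = 12.08 mV.
Zeroing V_supply shorts the top of R1 to ground, so R_th = R1 ‖ R2 = 7.362 Ω.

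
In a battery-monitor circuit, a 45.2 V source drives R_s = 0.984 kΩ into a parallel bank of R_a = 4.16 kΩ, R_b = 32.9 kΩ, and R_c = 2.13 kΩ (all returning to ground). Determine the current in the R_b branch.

Parallel bank: R_p = 1/(1/4.16 + 1/32.9 + 1/2.13) = 1.351 kΩ.
V_A by voltage divider: V_A = 45.2 × 1.351/(0.984 + 1.351) = 26.15 V.
Branch current I = V_A/R_b = 26.15/32.9 = 0.7949 mA.

I ≈ 0.795 mA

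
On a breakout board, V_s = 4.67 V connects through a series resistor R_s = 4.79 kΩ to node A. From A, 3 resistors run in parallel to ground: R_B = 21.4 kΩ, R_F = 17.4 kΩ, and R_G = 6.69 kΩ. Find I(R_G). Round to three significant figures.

Combine the parallel branches: R_p = (1/21.4 + 1/17.4 + 1/6.69)⁻¹ = 3.942 kΩ.
V_A by voltage divider: V_A = 4.67 × 3.942/(4.79 + 3.942) = 2.108 V.
I(R_G) = V_A / R_G = 2.108/6.69 = 0.3151 mA.

I ≈ 0.315 mA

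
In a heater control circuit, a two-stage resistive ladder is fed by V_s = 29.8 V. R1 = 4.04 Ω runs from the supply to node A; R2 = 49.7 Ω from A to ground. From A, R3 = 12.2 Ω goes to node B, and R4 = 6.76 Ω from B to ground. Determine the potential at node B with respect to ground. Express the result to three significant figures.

Node A sees R2 in parallel with the series input of stage 2, R3 + R4 = 18.96 Ω.
Effective lower resistance at A: R2 ‖ 18.96 = 13.72 Ω.
So V_A = 29.8 × 0.7726 = 23.02 V.
Stage 2 is unloaded, so V_B = V_A · R4/(R3+R4) = 23.02 × 6.76/18.96 = 8.209 V.

V_B ≈ 8.21 V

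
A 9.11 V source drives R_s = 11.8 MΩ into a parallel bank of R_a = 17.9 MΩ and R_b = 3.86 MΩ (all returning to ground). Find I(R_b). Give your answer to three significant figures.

Parallel bank: R_p = 1/(1/17.9 + 1/3.86) = 3.175 MΩ.
Node voltage V_A = V_CC · R_p/(R_s + R_p) = 9.11 × 0.2120 = 1.932 V.
I(R_b) = V_A / R_b = 1.932/3.86 = 0.5004 µA.
(Check via current divider: I_total = 0.6083 µA; share G_k/ΣG = 0.8226 → same result.)

I ≈ 0.500 µA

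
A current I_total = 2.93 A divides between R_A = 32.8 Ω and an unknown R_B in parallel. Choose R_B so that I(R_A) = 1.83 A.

In a two-way split, I_A/I_total = R_B/(R_A + R_B).
With f = 0.6246, R_B = R_A · f/(1−f) = 32.8 × 1.664 = 54.57 Ω.

R_B ≈ 54.6 Ω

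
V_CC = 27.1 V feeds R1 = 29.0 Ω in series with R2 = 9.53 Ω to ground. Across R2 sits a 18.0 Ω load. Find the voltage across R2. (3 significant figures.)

V_out ≈ 4.79 V

First combine the lower leg with the load: R2 ‖ R_L = 6.231 Ω.
Now apply the divider: V_out = 27.1 × 0.1769 = 4.793 V.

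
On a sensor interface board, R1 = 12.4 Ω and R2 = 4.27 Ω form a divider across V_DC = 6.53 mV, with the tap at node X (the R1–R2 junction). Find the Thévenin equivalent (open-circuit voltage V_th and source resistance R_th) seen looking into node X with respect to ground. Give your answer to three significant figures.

Open-circuit (no load on X): V_th = V_DC · R2/(R1 + R2) = 6.53 × 4.27/(12.40 + 4.27) = 1.673 mV.
With V_DC suppressed (replaced by a short), R_th = R1 ‖ R2 = (12.40 × 4.27)/(12.40 + 4.27) = 3.176 Ω.

V_th ≈ 1.67 mV, R_th ≈ 3.18 Ω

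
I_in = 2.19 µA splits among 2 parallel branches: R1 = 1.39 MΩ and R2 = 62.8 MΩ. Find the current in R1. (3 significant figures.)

Two-branch current divider: I_k = I_in · R_other/(R_1 + R_2).
I(R1) = 2.19 × 62.8/(1.39 + 62.8) = 2.19 × 0.9783 = 2.143 µA.

I ≈ 2.14 µA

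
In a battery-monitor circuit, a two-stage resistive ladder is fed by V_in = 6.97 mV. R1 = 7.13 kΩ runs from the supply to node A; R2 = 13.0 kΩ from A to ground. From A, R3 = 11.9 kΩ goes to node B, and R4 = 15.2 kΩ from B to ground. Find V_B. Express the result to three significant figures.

Looking into the second stage from A: R3 + R4 = 27.10 kΩ appears in parallel with R2.
Effective lower resistance at A: R2 ‖ 27.10 = 8.786 kΩ.
V_A = 6.97 × 8.786/(7.13 + 8.786) = 3.848 mV.
Then the unloaded second divider: V_B = V_A × R4/(R3+R4) = 3.848 × 0.5609 = 2.158 mV.

V_B ≈ 2.16 mV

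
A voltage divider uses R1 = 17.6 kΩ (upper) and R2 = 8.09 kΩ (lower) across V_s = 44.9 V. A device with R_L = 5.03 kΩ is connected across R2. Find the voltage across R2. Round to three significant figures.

V_out ≈ 6.73 V

First combine the lower leg with the load: R2 ‖ R_L = 3.102 kΩ.
Voltage divider with the loaded lower leg: V_out = 44.9 × 3.102/(17.6 + 3.102) = 44.9 × 0.1498 = 6.727 V.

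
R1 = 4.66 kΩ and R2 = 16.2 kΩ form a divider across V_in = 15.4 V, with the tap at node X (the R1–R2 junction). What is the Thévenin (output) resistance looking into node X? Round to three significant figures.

With V_in suppressed (replaced by a short), R_th = R1 ‖ R2 = (4.660 × 16.2)/(4.660 + 16.2) = 3.619 kΩ.

R_th ≈ 3.62 kΩ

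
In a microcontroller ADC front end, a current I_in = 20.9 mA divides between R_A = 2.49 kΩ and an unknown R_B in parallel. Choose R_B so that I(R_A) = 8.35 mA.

R_B ≈ 1.66 kΩ

Two-branch current divider: I_A = I_in · R_B/(R_A + R_B).
8.35/20.9 = R_B/(R_A + R_B) → R_B = R_A · (0.3995)/(1 − 0.3995) = 2.49 × 0.6653 = 1.657 kΩ.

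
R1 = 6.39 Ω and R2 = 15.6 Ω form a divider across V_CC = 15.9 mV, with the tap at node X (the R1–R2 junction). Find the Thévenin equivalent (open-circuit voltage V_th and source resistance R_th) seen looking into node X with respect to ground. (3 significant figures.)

With X open, the divider is unloaded: V_th = 15.9 × 15.6/21.99 = 11.28 mV.
Looking into X with the source shorted: R_th = R1·R2/(R1+R2) = 6.390 × 15.6/21.99 = 4.533 Ω.

V_th ≈ 11.3 mV, R_th ≈ 4.53 Ω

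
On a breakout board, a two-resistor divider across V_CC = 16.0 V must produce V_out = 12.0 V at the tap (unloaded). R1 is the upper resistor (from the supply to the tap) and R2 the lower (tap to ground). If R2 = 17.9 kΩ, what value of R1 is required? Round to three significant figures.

R1 ≈ 5.97 kΩ

V_out/V_CC = R2/(R1+R2) = 0.7500.
R1 = R2·(1/k − 1) = 17.9 × 0.3333 = 5.967 kΩ.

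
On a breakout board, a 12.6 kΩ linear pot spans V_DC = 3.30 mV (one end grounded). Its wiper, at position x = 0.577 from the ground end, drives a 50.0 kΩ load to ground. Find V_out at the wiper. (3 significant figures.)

V_out ≈ 1.79 mV

Split the track: R_lower = x·R_p = 7.270 kΩ, R_upper = (1−x)·R_p = 5.330 kΩ.
Lower segment in parallel with the load: 7.270 ‖ 50.0 = 6.347 kΩ.
Loaded-divider output: V_out = 3.30 × 0.5436 = 1.794 mV.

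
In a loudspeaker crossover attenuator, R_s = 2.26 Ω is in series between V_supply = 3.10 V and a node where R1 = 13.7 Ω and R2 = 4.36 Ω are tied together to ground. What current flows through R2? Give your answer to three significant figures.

I ≈ 0.422 A

Combine the parallel branches: R_p = (1/13.7 + 1/4.36)⁻¹ = 3.307 Ω.
V_A by voltage divider: V_A = 3.10 × 3.307/(2.26 + 3.307) = 1.842 V.
Branch current I = V_A/R2 = 1.842/4.36 = 0.4224 A.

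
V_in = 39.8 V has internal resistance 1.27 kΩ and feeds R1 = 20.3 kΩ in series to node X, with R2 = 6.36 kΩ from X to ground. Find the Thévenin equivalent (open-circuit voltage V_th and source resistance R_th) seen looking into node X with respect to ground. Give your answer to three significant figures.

V_th ≈ 9.06 V, R_th ≈ 4.91 kΩ

R1' = 1.27 + 20.3 = 21.57 kΩ (source resistance + R1).
With X open, the divider is unloaded: V_th = 39.8 × 6.36/27.93 = 9.063 V.
With V_in suppressed (replaced by a short), R_th = R1' ‖ R2 = (21.57 × 6.36)/(21.57 + 6.36) = 4.912 kΩ.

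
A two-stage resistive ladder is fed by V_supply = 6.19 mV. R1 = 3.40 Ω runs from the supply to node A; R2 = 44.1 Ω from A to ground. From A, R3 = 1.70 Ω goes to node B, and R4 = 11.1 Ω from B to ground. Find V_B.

Looking into the second stage from A: R3 + R4 = 12.80 Ω appears in parallel with R2.
Effective lower resistance at A: R2 ‖ 12.80 = 9.921 Ω.
So V_A = 6.19 × 0.7448 = 4.610 mV.
V_B = V_A × 0.8672 = 3.998 mV.

V_B ≈ 4.00 mV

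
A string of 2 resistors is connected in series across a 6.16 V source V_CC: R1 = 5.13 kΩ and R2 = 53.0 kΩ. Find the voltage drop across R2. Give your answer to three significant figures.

V ≈ 5.62 V

ΣR = 5.13 + 53.0 = 58.13 kΩ.
V = V_CC · R/ΣR = 6.16 × 0.9117 = 5.616 V.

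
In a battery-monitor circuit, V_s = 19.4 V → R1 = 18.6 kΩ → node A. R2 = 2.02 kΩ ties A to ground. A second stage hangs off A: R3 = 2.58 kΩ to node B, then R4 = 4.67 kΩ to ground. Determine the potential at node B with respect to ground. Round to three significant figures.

V_B ≈ 0.978 V

Node A sees R2 in parallel with the series input of stage 2, R3 + R4 = 7.250 kΩ.
R2 ‖ (R3+R4) = 1.580 kΩ.
So V_A = 19.4 × 0.07829 = 1.519 V.
V_B = V_A × 0.6441 = 0.9783 V.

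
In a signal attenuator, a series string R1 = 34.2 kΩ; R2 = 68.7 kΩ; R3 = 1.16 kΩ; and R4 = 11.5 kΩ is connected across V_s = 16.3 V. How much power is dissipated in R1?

The common current is I = 16.3/115.6 = 0.1411 mA.
P(R1) = I²·R1 = (0.1411)² × 34.2 = 0.6804 mW.

P ≈ 0.680 mW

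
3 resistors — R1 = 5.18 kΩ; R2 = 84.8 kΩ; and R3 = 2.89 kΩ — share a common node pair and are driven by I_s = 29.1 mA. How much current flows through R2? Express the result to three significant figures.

Conductances: ΣG = 1/5.18 + 1/84.8 + 1/2.89 = 0.5509 (1/kΩ).
Current divider: I(R2) = I_s · G_k/ΣG = 29.1 × (0.01179/0.5509) = 29.1 × 0.02141 = 0.6230 mA.

I ≈ 0.623 mA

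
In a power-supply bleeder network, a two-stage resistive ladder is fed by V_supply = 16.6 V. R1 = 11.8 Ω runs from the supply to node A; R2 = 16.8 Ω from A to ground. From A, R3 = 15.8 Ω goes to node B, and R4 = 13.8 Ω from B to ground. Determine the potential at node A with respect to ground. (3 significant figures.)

Node A sees R2 in parallel with the series input of stage 2, R3 + R4 = 29.60 Ω.
Effective lower resistance at A: R2 ‖ 29.60 = 10.72 Ω.
First divider: V_A = V_supply · 10.72/(11.8 + 10.72) = 7.901 V.

V_A ≈ 7.90 V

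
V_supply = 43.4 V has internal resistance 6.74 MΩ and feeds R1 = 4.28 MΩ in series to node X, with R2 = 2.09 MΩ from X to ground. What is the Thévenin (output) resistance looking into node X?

R_th ≈ 1.76 MΩ

R1' = 6.74 + 4.28 = 11.02 MΩ (source resistance + R1).
With V_supply suppressed (replaced by a short), R_th = R1' ‖ R2 = (11.02 × 2.09)/(11.02 + 2.09) = 1.757 MΩ.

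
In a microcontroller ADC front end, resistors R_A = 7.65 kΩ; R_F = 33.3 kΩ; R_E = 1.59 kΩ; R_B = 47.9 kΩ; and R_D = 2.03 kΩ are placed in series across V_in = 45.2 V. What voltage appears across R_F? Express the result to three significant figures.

ΣR = 7.65 + 33.3 + 1.59 + 47.9 + 2.03 = 92.47 kΩ.
Voltage divider: V = V_in · (33.30 / 92.47) = 45.2 × 0.3601 = 16.28 V.

V ≈ 16.3 V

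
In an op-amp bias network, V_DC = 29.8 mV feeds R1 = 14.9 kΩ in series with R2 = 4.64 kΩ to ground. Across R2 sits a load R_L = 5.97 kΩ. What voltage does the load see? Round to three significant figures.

The load sits in parallel with R2, giving an effective lower resistance R2' = R2·R_L/(R2+R_L) = 2.611 kΩ.
Then V_out = V_DC · R2'/(R1 + R2') = 29.8 × 2.611/17.51 = 4.443 mV.

V_out ≈ 4.44 mV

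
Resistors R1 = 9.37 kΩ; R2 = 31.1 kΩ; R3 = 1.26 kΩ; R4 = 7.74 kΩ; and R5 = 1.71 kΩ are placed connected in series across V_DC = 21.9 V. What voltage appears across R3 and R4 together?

Total series resistance ΣR = 9.37 + 31.1 + 1.26 + 7.74 + 1.71 = 51.18 kΩ.
R_{R3..R4} = 1.26 + 7.74 = 9.000 kΩ.
V = V_DC · R/ΣR = 21.9 × 0.1758 = 3.851 V.

V ≈ 3.85 V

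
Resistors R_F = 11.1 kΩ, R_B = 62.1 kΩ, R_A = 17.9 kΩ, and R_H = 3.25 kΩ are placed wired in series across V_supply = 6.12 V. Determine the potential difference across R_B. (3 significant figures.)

Series total: ΣR = 11.1 + 62.1 + 17.9 + 3.25 = 94.35 kΩ.
Voltage divider: V = V_supply · (62.10 / 94.35) = 6.12 × 0.6582 = 4.028 V.

V ≈ 4.03 V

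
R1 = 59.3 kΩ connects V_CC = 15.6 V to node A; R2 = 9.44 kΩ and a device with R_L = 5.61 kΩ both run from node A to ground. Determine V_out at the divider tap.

V_out ≈ 0.874 V

The load sits in parallel with R2, giving an effective lower resistance R2' = R2·R_L/(R2+R_L) = 3.519 kΩ.
Voltage divider with the loaded lower leg: V_out = 15.6 × 3.519/(59.3 + 3.519) = 15.6 × 0.05602 = 0.8738 V.
(Unloaded it would be 2.14 V; the load pulls it down.)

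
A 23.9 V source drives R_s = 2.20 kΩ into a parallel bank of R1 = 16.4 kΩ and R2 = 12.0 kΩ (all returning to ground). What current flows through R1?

I ≈ 1.11 mA

Combine the parallel branches: R_p = (1/16.4 + 1/12.0)⁻¹ = 6.930 kΩ.
Node voltage V_A = V_supply · R_p/(R_s + R_p) = 23.9 × 0.7590 = 18.14 V.
I(R1) = V_A / R1 = 18.14/16.4 = 1.106 mA.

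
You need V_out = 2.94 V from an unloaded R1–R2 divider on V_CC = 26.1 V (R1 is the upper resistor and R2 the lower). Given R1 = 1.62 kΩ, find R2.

V_out/V_CC = R2/(R1+R2) = 0.1126.
So R2 = R1 · V_out/(V_CC − V_out) = 1.62 × 2.94/(26.1 − 2.94) = 1.62 × 0.1269 = 0.2056 kΩ.

R2 ≈ 0.206 kΩ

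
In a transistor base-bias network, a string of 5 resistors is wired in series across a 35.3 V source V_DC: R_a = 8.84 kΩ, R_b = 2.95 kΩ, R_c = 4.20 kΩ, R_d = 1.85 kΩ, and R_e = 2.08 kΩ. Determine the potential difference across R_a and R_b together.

V ≈ 20.9 V

Series total: ΣR = 8.84 + 2.95 + 4.20 + 1.85 + 2.08 = 19.92 kΩ.
R_{R_a..R_b} = 8.84 + 2.95 = 11.79 kΩ.
V = V_DC · R/ΣR = 35.3 × 0.5919 = 20.89 V.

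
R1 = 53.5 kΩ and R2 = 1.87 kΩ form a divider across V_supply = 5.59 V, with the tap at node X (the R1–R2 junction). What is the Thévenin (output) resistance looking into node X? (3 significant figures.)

R_th ≈ 1.81 kΩ

Zeroing V_supply shorts the top of R1 to ground, so R_th = R1 ‖ R2 = 1.807 kΩ.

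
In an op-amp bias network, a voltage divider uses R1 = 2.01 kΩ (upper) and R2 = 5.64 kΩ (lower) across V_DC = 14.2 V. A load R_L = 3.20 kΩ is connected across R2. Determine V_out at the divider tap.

The load sits in parallel with R2, giving an effective lower resistance R2' = R2·R_L/(R2+R_L) = 2.042 kΩ.
Now apply the divider: V_out = 14.2 × 0.5039 = 7.155 V.

V_out ≈ 7.16 V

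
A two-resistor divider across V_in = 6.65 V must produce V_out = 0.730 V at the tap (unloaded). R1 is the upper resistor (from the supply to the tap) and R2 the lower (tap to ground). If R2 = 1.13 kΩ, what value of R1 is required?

V_out/V_in = R2/(R1+R2) = 0.1098.
So R1 = R2 · (V_in/V_out − 1) = 1.13 × (6.65/0.730 − 1) = 1.13 × 8.110 = 9.164 kΩ.

R1 ≈ 9.16 kΩ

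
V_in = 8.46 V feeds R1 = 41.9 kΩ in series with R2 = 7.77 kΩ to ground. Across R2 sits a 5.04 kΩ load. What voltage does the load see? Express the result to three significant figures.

V_out ≈ 0.575 V

R2 ‖ R_L = (7.77 × 5.04)/(7.77 + 5.04) = 3.057 kΩ.
Then V_out = V_in · R2'/(R1 + R2') = 8.46 × 3.057/44.96 = 0.5753 V.
(Unloaded it would be 1.32 V; the load pulls it down.)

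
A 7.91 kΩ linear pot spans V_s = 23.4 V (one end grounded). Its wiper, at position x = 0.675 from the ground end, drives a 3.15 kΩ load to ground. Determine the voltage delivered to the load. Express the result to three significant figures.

The pot divides into 2.571 kΩ above the wiper and 5.339 kΩ below.
R_L loads the lower segment: effective lower R = 1.981 kΩ.
V_out = 23.4 × 1.981/(2.571 + 1.981) = 10.18 V.

V_out ≈ 10.2 V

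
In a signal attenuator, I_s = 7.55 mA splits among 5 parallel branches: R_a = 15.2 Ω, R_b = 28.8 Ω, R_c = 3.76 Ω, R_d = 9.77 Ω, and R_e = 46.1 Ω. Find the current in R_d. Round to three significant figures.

Total conductance ΣG = 1/15.2 + 1/28.8 + 1/3.76 + 1/9.77 + 1/46.1 = 0.4905 (units of 1/Ω).
Current divider: I(R_d) = I_s · G_k/ΣG = 7.55 × (0.1024/0.4905) = 7.55 × 0.2087 = 1.575 mA.

I ≈ 1.58 mA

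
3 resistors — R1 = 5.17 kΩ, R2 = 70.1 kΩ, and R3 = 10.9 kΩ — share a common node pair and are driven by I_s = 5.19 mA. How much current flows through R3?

I ≈ 1.59 mA

Conductances: ΣG = 1/5.17 + 1/70.1 + 1/10.9 = 0.2994 (1/kΩ).
By the current-divider rule, I = I_s · G_k/ΣG = 5.19 × 0.3064 = 1.590 mA.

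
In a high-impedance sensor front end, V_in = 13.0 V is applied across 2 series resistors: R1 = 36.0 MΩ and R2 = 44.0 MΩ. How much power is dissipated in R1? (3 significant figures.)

P ≈ 0.951 µW

Series current I = V_in/ΣR = 13.0/80.00 = 0.1625 µA.
V(R1) = I·R = 5.850 V; P = V·I = 5.850 × 0.1625 = 0.9506 µW.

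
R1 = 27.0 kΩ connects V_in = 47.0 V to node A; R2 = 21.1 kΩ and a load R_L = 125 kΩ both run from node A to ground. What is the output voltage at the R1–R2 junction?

V_out ≈ 18.8 V

The load sits in parallel with R2, giving an effective lower resistance R2' = R2·R_L/(R2+R_L) = 18.05 kΩ.
Then V_out = V_in · R2'/(R1 + R2') = 47.0 × 18.05/45.05 = 18.83 V.
(Unloaded it would be 20.6 V; the load pulls it down.)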